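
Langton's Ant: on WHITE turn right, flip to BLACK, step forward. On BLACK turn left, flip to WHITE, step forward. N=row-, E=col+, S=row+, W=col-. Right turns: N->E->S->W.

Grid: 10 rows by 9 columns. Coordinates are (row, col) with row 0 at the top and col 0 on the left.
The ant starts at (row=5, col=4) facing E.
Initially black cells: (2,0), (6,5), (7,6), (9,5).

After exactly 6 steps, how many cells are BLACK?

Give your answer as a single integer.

Answer: 8

Derivation:
Step 1: on WHITE (5,4): turn R to S, flip to black, move to (6,4). |black|=5
Step 2: on WHITE (6,4): turn R to W, flip to black, move to (6,3). |black|=6
Step 3: on WHITE (6,3): turn R to N, flip to black, move to (5,3). |black|=7
Step 4: on WHITE (5,3): turn R to E, flip to black, move to (5,4). |black|=8
Step 5: on BLACK (5,4): turn L to N, flip to white, move to (4,4). |black|=7
Step 6: on WHITE (4,4): turn R to E, flip to black, move to (4,5). |black|=8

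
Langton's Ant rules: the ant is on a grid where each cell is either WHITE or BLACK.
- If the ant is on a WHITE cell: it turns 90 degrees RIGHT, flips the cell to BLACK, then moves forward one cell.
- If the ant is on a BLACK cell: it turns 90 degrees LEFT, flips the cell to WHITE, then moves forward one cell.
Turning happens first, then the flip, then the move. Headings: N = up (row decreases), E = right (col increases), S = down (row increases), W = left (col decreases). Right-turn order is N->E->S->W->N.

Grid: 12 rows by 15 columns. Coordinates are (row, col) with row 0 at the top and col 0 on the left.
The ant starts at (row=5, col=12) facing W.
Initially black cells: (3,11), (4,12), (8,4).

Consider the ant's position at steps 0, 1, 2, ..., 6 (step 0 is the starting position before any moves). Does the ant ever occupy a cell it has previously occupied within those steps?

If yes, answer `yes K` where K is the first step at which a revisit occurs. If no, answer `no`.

Answer: no

Derivation:
Step 1: on WHITE (5,12): turn R to N, flip to black, move to (4,12). |black|=4 — new cell
Step 2: on BLACK (4,12): turn L to W, flip to white, move to (4,11). |black|=3 — new cell
Step 3: on WHITE (4,11): turn R to N, flip to black, move to (3,11). |black|=4 — new cell
Step 4: on BLACK (3,11): turn L to W, flip to white, move to (3,10). |black|=3 — new cell
Step 5: on WHITE (3,10): turn R to N, flip to black, move to (2,10). |black|=4 — new cell
Step 6: on WHITE (2,10): turn R to E, flip to black, move to (2,11). |black|=5 — new cell
No revisit within 6 steps.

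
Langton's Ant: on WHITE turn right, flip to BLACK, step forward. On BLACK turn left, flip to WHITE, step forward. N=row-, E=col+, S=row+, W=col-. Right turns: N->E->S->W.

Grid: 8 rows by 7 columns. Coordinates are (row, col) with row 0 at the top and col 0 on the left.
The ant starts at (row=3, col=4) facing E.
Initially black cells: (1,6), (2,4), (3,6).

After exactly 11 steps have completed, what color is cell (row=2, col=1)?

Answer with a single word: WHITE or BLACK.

Answer: WHITE

Derivation:
Step 1: on WHITE (3,4): turn R to S, flip to black, move to (4,4). |black|=4
Step 2: on WHITE (4,4): turn R to W, flip to black, move to (4,3). |black|=5
Step 3: on WHITE (4,3): turn R to N, flip to black, move to (3,3). |black|=6
Step 4: on WHITE (3,3): turn R to E, flip to black, move to (3,4). |black|=7
Step 5: on BLACK (3,4): turn L to N, flip to white, move to (2,4). |black|=6
Step 6: on BLACK (2,4): turn L to W, flip to white, move to (2,3). |black|=5
Step 7: on WHITE (2,3): turn R to N, flip to black, move to (1,3). |black|=6
Step 8: on WHITE (1,3): turn R to E, flip to black, move to (1,4). |black|=7
Step 9: on WHITE (1,4): turn R to S, flip to black, move to (2,4). |black|=8
Step 10: on WHITE (2,4): turn R to W, flip to black, move to (2,3). |black|=9
Step 11: on BLACK (2,3): turn L to S, flip to white, move to (3,3). |black|=8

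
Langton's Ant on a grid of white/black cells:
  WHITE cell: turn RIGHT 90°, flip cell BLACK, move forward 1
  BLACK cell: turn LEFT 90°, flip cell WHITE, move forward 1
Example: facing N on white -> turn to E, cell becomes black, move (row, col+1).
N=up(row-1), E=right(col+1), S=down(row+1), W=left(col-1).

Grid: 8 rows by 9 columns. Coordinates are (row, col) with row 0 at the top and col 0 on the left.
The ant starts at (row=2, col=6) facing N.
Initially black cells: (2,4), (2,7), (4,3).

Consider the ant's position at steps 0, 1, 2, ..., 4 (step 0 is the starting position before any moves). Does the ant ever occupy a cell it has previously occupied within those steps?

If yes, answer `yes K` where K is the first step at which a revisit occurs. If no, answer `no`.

Step 1: on WHITE (2,6): turn R to E, flip to black, move to (2,7). |black|=4 — new cell
Step 2: on BLACK (2,7): turn L to N, flip to white, move to (1,7). |black|=3 — new cell
Step 3: on WHITE (1,7): turn R to E, flip to black, move to (1,8). |black|=4 — new cell
Step 4: on WHITE (1,8): turn R to S, flip to black, move to (2,8). |black|=5 — new cell
No revisit within 4 steps.

Answer: no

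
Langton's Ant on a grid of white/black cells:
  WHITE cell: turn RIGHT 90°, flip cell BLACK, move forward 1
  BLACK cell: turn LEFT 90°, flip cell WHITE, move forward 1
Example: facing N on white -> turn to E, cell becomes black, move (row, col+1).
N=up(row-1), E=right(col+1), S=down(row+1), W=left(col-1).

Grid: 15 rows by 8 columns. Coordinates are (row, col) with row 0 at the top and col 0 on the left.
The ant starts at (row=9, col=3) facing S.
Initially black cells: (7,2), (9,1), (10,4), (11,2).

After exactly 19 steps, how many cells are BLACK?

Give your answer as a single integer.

Step 1: on WHITE (9,3): turn R to W, flip to black, move to (9,2). |black|=5
Step 2: on WHITE (9,2): turn R to N, flip to black, move to (8,2). |black|=6
Step 3: on WHITE (8,2): turn R to E, flip to black, move to (8,3). |black|=7
Step 4: on WHITE (8,3): turn R to S, flip to black, move to (9,3). |black|=8
Step 5: on BLACK (9,3): turn L to E, flip to white, move to (9,4). |black|=7
Step 6: on WHITE (9,4): turn R to S, flip to black, move to (10,4). |black|=8
Step 7: on BLACK (10,4): turn L to E, flip to white, move to (10,5). |black|=7
Step 8: on WHITE (10,5): turn R to S, flip to black, move to (11,5). |black|=8
Step 9: on WHITE (11,5): turn R to W, flip to black, move to (11,4). |black|=9
Step 10: on WHITE (11,4): turn R to N, flip to black, move to (10,4). |black|=10
Step 11: on WHITE (10,4): turn R to E, flip to black, move to (10,5). |black|=11
Step 12: on BLACK (10,5): turn L to N, flip to white, move to (9,5). |black|=10
Step 13: on WHITE (9,5): turn R to E, flip to black, move to (9,6). |black|=11
Step 14: on WHITE (9,6): turn R to S, flip to black, move to (10,6). |black|=12
Step 15: on WHITE (10,6): turn R to W, flip to black, move to (10,5). |black|=13
Step 16: on WHITE (10,5): turn R to N, flip to black, move to (9,5). |black|=14
Step 17: on BLACK (9,5): turn L to W, flip to white, move to (9,4). |black|=13
Step 18: on BLACK (9,4): turn L to S, flip to white, move to (10,4). |black|=12
Step 19: on BLACK (10,4): turn L to E, flip to white, move to (10,5). |black|=11

Answer: 11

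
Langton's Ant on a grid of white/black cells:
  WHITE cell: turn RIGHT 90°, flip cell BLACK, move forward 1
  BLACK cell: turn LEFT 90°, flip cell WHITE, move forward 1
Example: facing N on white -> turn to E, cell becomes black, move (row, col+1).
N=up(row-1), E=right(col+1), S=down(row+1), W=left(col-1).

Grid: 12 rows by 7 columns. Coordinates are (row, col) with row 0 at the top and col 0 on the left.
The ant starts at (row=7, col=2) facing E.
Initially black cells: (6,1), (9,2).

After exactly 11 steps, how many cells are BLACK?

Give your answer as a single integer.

Step 1: on WHITE (7,2): turn R to S, flip to black, move to (8,2). |black|=3
Step 2: on WHITE (8,2): turn R to W, flip to black, move to (8,1). |black|=4
Step 3: on WHITE (8,1): turn R to N, flip to black, move to (7,1). |black|=5
Step 4: on WHITE (7,1): turn R to E, flip to black, move to (7,2). |black|=6
Step 5: on BLACK (7,2): turn L to N, flip to white, move to (6,2). |black|=5
Step 6: on WHITE (6,2): turn R to E, flip to black, move to (6,3). |black|=6
Step 7: on WHITE (6,3): turn R to S, flip to black, move to (7,3). |black|=7
Step 8: on WHITE (7,3): turn R to W, flip to black, move to (7,2). |black|=8
Step 9: on WHITE (7,2): turn R to N, flip to black, move to (6,2). |black|=9
Step 10: on BLACK (6,2): turn L to W, flip to white, move to (6,1). |black|=8
Step 11: on BLACK (6,1): turn L to S, flip to white, move to (7,1). |black|=7

Answer: 7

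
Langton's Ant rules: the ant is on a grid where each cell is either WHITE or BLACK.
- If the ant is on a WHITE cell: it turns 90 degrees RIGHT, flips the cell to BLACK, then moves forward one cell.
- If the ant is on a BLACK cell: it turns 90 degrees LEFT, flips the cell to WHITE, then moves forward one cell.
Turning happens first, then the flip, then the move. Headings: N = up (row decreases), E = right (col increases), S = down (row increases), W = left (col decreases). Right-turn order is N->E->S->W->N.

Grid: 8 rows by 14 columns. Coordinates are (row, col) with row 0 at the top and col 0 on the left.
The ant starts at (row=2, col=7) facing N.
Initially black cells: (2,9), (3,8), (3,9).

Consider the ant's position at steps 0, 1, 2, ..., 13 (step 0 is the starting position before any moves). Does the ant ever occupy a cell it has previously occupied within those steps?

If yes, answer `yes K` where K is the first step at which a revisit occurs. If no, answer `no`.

Step 1: on WHITE (2,7): turn R to E, flip to black, move to (2,8). |black|=4 — new cell
Step 2: on WHITE (2,8): turn R to S, flip to black, move to (3,8). |black|=5 — new cell
Step 3: on BLACK (3,8): turn L to E, flip to white, move to (3,9). |black|=4 — new cell
Step 4: on BLACK (3,9): turn L to N, flip to white, move to (2,9). |black|=3 — new cell
Step 5: on BLACK (2,9): turn L to W, flip to white, move to (2,8). |black|=2 — REVISIT

Answer: yes 5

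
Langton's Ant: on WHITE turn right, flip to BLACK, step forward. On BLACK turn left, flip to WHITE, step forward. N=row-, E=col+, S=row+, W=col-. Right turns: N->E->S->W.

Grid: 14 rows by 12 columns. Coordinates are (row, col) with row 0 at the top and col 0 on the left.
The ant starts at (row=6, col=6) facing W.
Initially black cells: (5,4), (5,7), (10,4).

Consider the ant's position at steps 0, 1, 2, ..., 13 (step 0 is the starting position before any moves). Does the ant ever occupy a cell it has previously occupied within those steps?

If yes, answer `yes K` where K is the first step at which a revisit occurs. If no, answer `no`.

Step 1: on WHITE (6,6): turn R to N, flip to black, move to (5,6). |black|=4 — new cell
Step 2: on WHITE (5,6): turn R to E, flip to black, move to (5,7). |black|=5 — new cell
Step 3: on BLACK (5,7): turn L to N, flip to white, move to (4,7). |black|=4 — new cell
Step 4: on WHITE (4,7): turn R to E, flip to black, move to (4,8). |black|=5 — new cell
Step 5: on WHITE (4,8): turn R to S, flip to black, move to (5,8). |black|=6 — new cell
Step 6: on WHITE (5,8): turn R to W, flip to black, move to (5,7). |black|=7 — REVISIT

Answer: yes 6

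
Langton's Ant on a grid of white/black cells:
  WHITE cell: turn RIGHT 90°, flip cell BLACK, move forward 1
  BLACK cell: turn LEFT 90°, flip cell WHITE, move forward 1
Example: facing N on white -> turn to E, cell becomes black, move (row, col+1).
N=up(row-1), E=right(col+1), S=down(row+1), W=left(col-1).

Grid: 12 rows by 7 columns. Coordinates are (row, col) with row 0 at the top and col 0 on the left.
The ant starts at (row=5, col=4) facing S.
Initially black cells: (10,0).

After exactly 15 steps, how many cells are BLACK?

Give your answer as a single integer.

Answer: 10

Derivation:
Step 1: on WHITE (5,4): turn R to W, flip to black, move to (5,3). |black|=2
Step 2: on WHITE (5,3): turn R to N, flip to black, move to (4,3). |black|=3
Step 3: on WHITE (4,3): turn R to E, flip to black, move to (4,4). |black|=4
Step 4: on WHITE (4,4): turn R to S, flip to black, move to (5,4). |black|=5
Step 5: on BLACK (5,4): turn L to E, flip to white, move to (5,5). |black|=4
Step 6: on WHITE (5,5): turn R to S, flip to black, move to (6,5). |black|=5
Step 7: on WHITE (6,5): turn R to W, flip to black, move to (6,4). |black|=6
Step 8: on WHITE (6,4): turn R to N, flip to black, move to (5,4). |black|=7
Step 9: on WHITE (5,4): turn R to E, flip to black, move to (5,5). |black|=8
Step 10: on BLACK (5,5): turn L to N, flip to white, move to (4,5). |black|=7
Step 11: on WHITE (4,5): turn R to E, flip to black, move to (4,6). |black|=8
Step 12: on WHITE (4,6): turn R to S, flip to black, move to (5,6). |black|=9
Step 13: on WHITE (5,6): turn R to W, flip to black, move to (5,5). |black|=10
Step 14: on WHITE (5,5): turn R to N, flip to black, move to (4,5). |black|=11
Step 15: on BLACK (4,5): turn L to W, flip to white, move to (4,4). |black|=10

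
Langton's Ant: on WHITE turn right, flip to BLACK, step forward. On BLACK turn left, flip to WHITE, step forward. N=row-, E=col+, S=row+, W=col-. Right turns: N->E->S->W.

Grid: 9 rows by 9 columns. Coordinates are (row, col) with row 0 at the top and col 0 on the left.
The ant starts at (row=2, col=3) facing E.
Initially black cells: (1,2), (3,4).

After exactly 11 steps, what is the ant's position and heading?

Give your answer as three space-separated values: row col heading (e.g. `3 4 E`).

Answer: 2 2 S

Derivation:
Step 1: on WHITE (2,3): turn R to S, flip to black, move to (3,3). |black|=3
Step 2: on WHITE (3,3): turn R to W, flip to black, move to (3,2). |black|=4
Step 3: on WHITE (3,2): turn R to N, flip to black, move to (2,2). |black|=5
Step 4: on WHITE (2,2): turn R to E, flip to black, move to (2,3). |black|=6
Step 5: on BLACK (2,3): turn L to N, flip to white, move to (1,3). |black|=5
Step 6: on WHITE (1,3): turn R to E, flip to black, move to (1,4). |black|=6
Step 7: on WHITE (1,4): turn R to S, flip to black, move to (2,4). |black|=7
Step 8: on WHITE (2,4): turn R to W, flip to black, move to (2,3). |black|=8
Step 9: on WHITE (2,3): turn R to N, flip to black, move to (1,3). |black|=9
Step 10: on BLACK (1,3): turn L to W, flip to white, move to (1,2). |black|=8
Step 11: on BLACK (1,2): turn L to S, flip to white, move to (2,2). |black|=7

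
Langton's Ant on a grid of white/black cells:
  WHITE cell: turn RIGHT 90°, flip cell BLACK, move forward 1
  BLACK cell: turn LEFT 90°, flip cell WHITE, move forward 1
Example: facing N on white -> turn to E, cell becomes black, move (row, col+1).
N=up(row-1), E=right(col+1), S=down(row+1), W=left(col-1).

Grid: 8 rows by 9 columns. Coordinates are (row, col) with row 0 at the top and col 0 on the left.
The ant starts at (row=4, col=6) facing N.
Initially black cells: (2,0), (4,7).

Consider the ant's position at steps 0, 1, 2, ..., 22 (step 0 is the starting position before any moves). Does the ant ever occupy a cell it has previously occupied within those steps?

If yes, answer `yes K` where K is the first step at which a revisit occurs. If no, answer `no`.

Step 1: on WHITE (4,6): turn R to E, flip to black, move to (4,7). |black|=3 — new cell
Step 2: on BLACK (4,7): turn L to N, flip to white, move to (3,7). |black|=2 — new cell
Step 3: on WHITE (3,7): turn R to E, flip to black, move to (3,8). |black|=3 — new cell
Step 4: on WHITE (3,8): turn R to S, flip to black, move to (4,8). |black|=4 — new cell
Step 5: on WHITE (4,8): turn R to W, flip to black, move to (4,7). |black|=5 — REVISIT

Answer: yes 5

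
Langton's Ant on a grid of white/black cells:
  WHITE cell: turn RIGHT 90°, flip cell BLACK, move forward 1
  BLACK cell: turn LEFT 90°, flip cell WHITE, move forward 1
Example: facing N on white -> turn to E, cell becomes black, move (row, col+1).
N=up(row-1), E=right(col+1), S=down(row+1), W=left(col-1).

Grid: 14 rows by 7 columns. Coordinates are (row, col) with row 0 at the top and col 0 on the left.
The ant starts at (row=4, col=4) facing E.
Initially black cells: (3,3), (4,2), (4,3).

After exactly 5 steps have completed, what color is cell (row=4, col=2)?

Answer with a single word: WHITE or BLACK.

Answer: WHITE

Derivation:
Step 1: on WHITE (4,4): turn R to S, flip to black, move to (5,4). |black|=4
Step 2: on WHITE (5,4): turn R to W, flip to black, move to (5,3). |black|=5
Step 3: on WHITE (5,3): turn R to N, flip to black, move to (4,3). |black|=6
Step 4: on BLACK (4,3): turn L to W, flip to white, move to (4,2). |black|=5
Step 5: on BLACK (4,2): turn L to S, flip to white, move to (5,2). |black|=4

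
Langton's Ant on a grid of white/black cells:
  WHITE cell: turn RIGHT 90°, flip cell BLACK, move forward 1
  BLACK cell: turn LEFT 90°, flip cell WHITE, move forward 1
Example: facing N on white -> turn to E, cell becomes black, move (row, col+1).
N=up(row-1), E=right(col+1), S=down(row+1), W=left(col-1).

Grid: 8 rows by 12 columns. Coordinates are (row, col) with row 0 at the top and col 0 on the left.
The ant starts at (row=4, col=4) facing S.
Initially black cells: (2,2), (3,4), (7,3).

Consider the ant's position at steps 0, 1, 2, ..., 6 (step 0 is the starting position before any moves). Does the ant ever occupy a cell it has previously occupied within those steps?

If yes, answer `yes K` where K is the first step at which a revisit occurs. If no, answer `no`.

Step 1: on WHITE (4,4): turn R to W, flip to black, move to (4,3). |black|=4 — new cell
Step 2: on WHITE (4,3): turn R to N, flip to black, move to (3,3). |black|=5 — new cell
Step 3: on WHITE (3,3): turn R to E, flip to black, move to (3,4). |black|=6 — new cell
Step 4: on BLACK (3,4): turn L to N, flip to white, move to (2,4). |black|=5 — new cell
Step 5: on WHITE (2,4): turn R to E, flip to black, move to (2,5). |black|=6 — new cell
Step 6: on WHITE (2,5): turn R to S, flip to black, move to (3,5). |black|=7 — new cell
No revisit within 6 steps.

Answer: no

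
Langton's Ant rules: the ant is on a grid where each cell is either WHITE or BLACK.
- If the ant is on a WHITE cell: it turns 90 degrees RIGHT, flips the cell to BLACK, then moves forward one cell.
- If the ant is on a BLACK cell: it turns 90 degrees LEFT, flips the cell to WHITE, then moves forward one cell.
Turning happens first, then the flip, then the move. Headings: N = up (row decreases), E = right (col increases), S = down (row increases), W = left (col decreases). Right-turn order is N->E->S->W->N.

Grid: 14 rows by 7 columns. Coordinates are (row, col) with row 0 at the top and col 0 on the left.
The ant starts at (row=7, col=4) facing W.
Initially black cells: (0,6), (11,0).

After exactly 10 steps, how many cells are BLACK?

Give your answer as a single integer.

Step 1: on WHITE (7,4): turn R to N, flip to black, move to (6,4). |black|=3
Step 2: on WHITE (6,4): turn R to E, flip to black, move to (6,5). |black|=4
Step 3: on WHITE (6,5): turn R to S, flip to black, move to (7,5). |black|=5
Step 4: on WHITE (7,5): turn R to W, flip to black, move to (7,4). |black|=6
Step 5: on BLACK (7,4): turn L to S, flip to white, move to (8,4). |black|=5
Step 6: on WHITE (8,4): turn R to W, flip to black, move to (8,3). |black|=6
Step 7: on WHITE (8,3): turn R to N, flip to black, move to (7,3). |black|=7
Step 8: on WHITE (7,3): turn R to E, flip to black, move to (7,4). |black|=8
Step 9: on WHITE (7,4): turn R to S, flip to black, move to (8,4). |black|=9
Step 10: on BLACK (8,4): turn L to E, flip to white, move to (8,5). |black|=8

Answer: 8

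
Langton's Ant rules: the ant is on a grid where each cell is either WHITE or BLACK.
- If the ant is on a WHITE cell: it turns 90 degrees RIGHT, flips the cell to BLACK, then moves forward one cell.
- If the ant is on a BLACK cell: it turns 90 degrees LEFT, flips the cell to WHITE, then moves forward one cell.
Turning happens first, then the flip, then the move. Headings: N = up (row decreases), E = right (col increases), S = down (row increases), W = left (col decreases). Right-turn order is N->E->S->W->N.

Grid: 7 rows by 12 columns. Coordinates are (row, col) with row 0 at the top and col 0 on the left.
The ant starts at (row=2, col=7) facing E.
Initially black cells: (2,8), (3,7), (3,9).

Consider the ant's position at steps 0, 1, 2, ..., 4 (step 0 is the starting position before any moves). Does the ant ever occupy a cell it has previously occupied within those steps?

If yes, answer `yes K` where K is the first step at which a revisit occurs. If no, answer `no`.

Step 1: on WHITE (2,7): turn R to S, flip to black, move to (3,7). |black|=4 — new cell
Step 2: on BLACK (3,7): turn L to E, flip to white, move to (3,8). |black|=3 — new cell
Step 3: on WHITE (3,8): turn R to S, flip to black, move to (4,8). |black|=4 — new cell
Step 4: on WHITE (4,8): turn R to W, flip to black, move to (4,7). |black|=5 — new cell
No revisit within 4 steps.

Answer: no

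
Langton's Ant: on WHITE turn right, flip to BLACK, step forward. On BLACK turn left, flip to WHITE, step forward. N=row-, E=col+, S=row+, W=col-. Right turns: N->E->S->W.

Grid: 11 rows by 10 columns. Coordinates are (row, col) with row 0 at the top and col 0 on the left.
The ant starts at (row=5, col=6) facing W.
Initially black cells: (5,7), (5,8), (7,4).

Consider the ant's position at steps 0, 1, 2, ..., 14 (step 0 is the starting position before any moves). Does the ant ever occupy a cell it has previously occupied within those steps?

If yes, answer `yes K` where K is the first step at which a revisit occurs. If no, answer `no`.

Step 1: on WHITE (5,6): turn R to N, flip to black, move to (4,6). |black|=4 — new cell
Step 2: on WHITE (4,6): turn R to E, flip to black, move to (4,7). |black|=5 — new cell
Step 3: on WHITE (4,7): turn R to S, flip to black, move to (5,7). |black|=6 — new cell
Step 4: on BLACK (5,7): turn L to E, flip to white, move to (5,8). |black|=5 — new cell
Step 5: on BLACK (5,8): turn L to N, flip to white, move to (4,8). |black|=4 — new cell
Step 6: on WHITE (4,8): turn R to E, flip to black, move to (4,9). |black|=5 — new cell
Step 7: on WHITE (4,9): turn R to S, flip to black, move to (5,9). |black|=6 — new cell
Step 8: on WHITE (5,9): turn R to W, flip to black, move to (5,8). |black|=7 — REVISIT

Answer: yes 8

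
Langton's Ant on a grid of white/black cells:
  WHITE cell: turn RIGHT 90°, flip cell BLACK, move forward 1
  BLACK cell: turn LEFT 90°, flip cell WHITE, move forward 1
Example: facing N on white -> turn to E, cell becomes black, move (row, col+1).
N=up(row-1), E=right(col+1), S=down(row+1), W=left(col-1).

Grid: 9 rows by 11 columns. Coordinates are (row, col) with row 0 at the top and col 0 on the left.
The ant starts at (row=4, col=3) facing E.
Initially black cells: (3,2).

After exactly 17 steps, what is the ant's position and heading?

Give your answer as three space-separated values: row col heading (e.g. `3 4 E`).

Answer: 3 5 S

Derivation:
Step 1: on WHITE (4,3): turn R to S, flip to black, move to (5,3). |black|=2
Step 2: on WHITE (5,3): turn R to W, flip to black, move to (5,2). |black|=3
Step 3: on WHITE (5,2): turn R to N, flip to black, move to (4,2). |black|=4
Step 4: on WHITE (4,2): turn R to E, flip to black, move to (4,3). |black|=5
Step 5: on BLACK (4,3): turn L to N, flip to white, move to (3,3). |black|=4
Step 6: on WHITE (3,3): turn R to E, flip to black, move to (3,4). |black|=5
Step 7: on WHITE (3,4): turn R to S, flip to black, move to (4,4). |black|=6
Step 8: on WHITE (4,4): turn R to W, flip to black, move to (4,3). |black|=7
Step 9: on WHITE (4,3): turn R to N, flip to black, move to (3,3). |black|=8
Step 10: on BLACK (3,3): turn L to W, flip to white, move to (3,2). |black|=7
Step 11: on BLACK (3,2): turn L to S, flip to white, move to (4,2). |black|=6
Step 12: on BLACK (4,2): turn L to E, flip to white, move to (4,3). |black|=5
Step 13: on BLACK (4,3): turn L to N, flip to white, move to (3,3). |black|=4
Step 14: on WHITE (3,3): turn R to E, flip to black, move to (3,4). |black|=5
Step 15: on BLACK (3,4): turn L to N, flip to white, move to (2,4). |black|=4
Step 16: on WHITE (2,4): turn R to E, flip to black, move to (2,5). |black|=5
Step 17: on WHITE (2,5): turn R to S, flip to black, move to (3,5). |black|=6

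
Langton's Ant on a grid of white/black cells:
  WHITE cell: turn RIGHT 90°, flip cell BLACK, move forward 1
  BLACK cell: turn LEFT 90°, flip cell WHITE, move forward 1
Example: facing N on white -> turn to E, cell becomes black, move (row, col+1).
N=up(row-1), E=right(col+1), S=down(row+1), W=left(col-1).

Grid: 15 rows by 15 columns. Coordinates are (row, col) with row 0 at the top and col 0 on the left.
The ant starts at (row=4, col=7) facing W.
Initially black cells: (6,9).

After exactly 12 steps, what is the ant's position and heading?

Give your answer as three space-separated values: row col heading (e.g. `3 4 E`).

Step 1: on WHITE (4,7): turn R to N, flip to black, move to (3,7). |black|=2
Step 2: on WHITE (3,7): turn R to E, flip to black, move to (3,8). |black|=3
Step 3: on WHITE (3,8): turn R to S, flip to black, move to (4,8). |black|=4
Step 4: on WHITE (4,8): turn R to W, flip to black, move to (4,7). |black|=5
Step 5: on BLACK (4,7): turn L to S, flip to white, move to (5,7). |black|=4
Step 6: on WHITE (5,7): turn R to W, flip to black, move to (5,6). |black|=5
Step 7: on WHITE (5,6): turn R to N, flip to black, move to (4,6). |black|=6
Step 8: on WHITE (4,6): turn R to E, flip to black, move to (4,7). |black|=7
Step 9: on WHITE (4,7): turn R to S, flip to black, move to (5,7). |black|=8
Step 10: on BLACK (5,7): turn L to E, flip to white, move to (5,8). |black|=7
Step 11: on WHITE (5,8): turn R to S, flip to black, move to (6,8). |black|=8
Step 12: on WHITE (6,8): turn R to W, flip to black, move to (6,7). |black|=9

Answer: 6 7 W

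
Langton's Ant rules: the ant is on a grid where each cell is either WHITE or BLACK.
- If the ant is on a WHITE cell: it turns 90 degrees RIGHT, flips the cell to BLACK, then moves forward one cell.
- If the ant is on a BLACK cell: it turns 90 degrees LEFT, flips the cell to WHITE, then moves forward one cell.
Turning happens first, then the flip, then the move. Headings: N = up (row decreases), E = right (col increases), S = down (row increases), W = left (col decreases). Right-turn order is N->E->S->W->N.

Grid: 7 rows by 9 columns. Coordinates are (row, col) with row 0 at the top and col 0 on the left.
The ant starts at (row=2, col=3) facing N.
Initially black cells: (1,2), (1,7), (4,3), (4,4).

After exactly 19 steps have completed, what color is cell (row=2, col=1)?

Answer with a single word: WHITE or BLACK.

Answer: WHITE

Derivation:
Step 1: on WHITE (2,3): turn R to E, flip to black, move to (2,4). |black|=5
Step 2: on WHITE (2,4): turn R to S, flip to black, move to (3,4). |black|=6
Step 3: on WHITE (3,4): turn R to W, flip to black, move to (3,3). |black|=7
Step 4: on WHITE (3,3): turn R to N, flip to black, move to (2,3). |black|=8
Step 5: on BLACK (2,3): turn L to W, flip to white, move to (2,2). |black|=7
Step 6: on WHITE (2,2): turn R to N, flip to black, move to (1,2). |black|=8
Step 7: on BLACK (1,2): turn L to W, flip to white, move to (1,1). |black|=7
Step 8: on WHITE (1,1): turn R to N, flip to black, move to (0,1). |black|=8
Step 9: on WHITE (0,1): turn R to E, flip to black, move to (0,2). |black|=9
Step 10: on WHITE (0,2): turn R to S, flip to black, move to (1,2). |black|=10
Step 11: on WHITE (1,2): turn R to W, flip to black, move to (1,1). |black|=11
Step 12: on BLACK (1,1): turn L to S, flip to white, move to (2,1). |black|=10
Step 13: on WHITE (2,1): turn R to W, flip to black, move to (2,0). |black|=11
Step 14: on WHITE (2,0): turn R to N, flip to black, move to (1,0). |black|=12
Step 15: on WHITE (1,0): turn R to E, flip to black, move to (1,1). |black|=13
Step 16: on WHITE (1,1): turn R to S, flip to black, move to (2,1). |black|=14
Step 17: on BLACK (2,1): turn L to E, flip to white, move to (2,2). |black|=13
Step 18: on BLACK (2,2): turn L to N, flip to white, move to (1,2). |black|=12
Step 19: on BLACK (1,2): turn L to W, flip to white, move to (1,1). |black|=11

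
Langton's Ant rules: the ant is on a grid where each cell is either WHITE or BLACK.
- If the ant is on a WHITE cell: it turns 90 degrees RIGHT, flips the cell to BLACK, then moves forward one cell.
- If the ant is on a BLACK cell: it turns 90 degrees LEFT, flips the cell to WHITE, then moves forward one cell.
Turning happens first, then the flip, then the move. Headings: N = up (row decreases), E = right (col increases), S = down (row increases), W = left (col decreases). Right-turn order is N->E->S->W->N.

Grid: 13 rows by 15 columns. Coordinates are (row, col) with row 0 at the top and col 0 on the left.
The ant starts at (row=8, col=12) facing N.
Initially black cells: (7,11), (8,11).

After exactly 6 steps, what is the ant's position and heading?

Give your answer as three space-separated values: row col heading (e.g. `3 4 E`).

Answer: 9 11 S

Derivation:
Step 1: on WHITE (8,12): turn R to E, flip to black, move to (8,13). |black|=3
Step 2: on WHITE (8,13): turn R to S, flip to black, move to (9,13). |black|=4
Step 3: on WHITE (9,13): turn R to W, flip to black, move to (9,12). |black|=5
Step 4: on WHITE (9,12): turn R to N, flip to black, move to (8,12). |black|=6
Step 5: on BLACK (8,12): turn L to W, flip to white, move to (8,11). |black|=5
Step 6: on BLACK (8,11): turn L to S, flip to white, move to (9,11). |black|=4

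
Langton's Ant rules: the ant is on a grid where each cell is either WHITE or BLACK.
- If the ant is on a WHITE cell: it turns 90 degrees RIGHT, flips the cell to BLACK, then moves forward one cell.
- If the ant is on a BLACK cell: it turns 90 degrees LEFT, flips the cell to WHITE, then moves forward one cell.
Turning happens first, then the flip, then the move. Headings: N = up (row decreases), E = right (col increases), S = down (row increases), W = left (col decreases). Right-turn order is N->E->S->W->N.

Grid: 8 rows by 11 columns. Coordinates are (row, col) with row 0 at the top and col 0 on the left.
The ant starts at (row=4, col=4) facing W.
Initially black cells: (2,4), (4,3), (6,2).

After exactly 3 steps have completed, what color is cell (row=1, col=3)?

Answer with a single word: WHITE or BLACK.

Step 1: on WHITE (4,4): turn R to N, flip to black, move to (3,4). |black|=4
Step 2: on WHITE (3,4): turn R to E, flip to black, move to (3,5). |black|=5
Step 3: on WHITE (3,5): turn R to S, flip to black, move to (4,5). |black|=6

Answer: WHITE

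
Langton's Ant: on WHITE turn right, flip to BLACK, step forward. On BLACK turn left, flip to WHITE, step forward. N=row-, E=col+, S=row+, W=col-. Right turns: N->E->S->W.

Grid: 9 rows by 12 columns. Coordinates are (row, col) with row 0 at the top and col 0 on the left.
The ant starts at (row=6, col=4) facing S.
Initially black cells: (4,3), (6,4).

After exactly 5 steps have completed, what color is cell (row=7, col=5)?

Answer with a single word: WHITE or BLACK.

Step 1: on BLACK (6,4): turn L to E, flip to white, move to (6,5). |black|=1
Step 2: on WHITE (6,5): turn R to S, flip to black, move to (7,5). |black|=2
Step 3: on WHITE (7,5): turn R to W, flip to black, move to (7,4). |black|=3
Step 4: on WHITE (7,4): turn R to N, flip to black, move to (6,4). |black|=4
Step 5: on WHITE (6,4): turn R to E, flip to black, move to (6,5). |black|=5

Answer: BLACK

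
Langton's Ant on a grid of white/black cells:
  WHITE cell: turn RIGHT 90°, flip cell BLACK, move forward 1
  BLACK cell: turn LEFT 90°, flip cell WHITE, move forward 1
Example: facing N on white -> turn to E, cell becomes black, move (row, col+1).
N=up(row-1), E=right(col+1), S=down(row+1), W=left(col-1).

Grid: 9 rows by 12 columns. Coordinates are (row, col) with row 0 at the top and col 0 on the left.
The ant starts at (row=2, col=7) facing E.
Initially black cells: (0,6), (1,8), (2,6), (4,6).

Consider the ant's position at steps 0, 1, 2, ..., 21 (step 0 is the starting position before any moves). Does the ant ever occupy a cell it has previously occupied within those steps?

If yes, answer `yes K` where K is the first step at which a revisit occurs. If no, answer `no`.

Answer: yes 7

Derivation:
Step 1: on WHITE (2,7): turn R to S, flip to black, move to (3,7). |black|=5 — new cell
Step 2: on WHITE (3,7): turn R to W, flip to black, move to (3,6). |black|=6 — new cell
Step 3: on WHITE (3,6): turn R to N, flip to black, move to (2,6). |black|=7 — new cell
Step 4: on BLACK (2,6): turn L to W, flip to white, move to (2,5). |black|=6 — new cell
Step 5: on WHITE (2,5): turn R to N, flip to black, move to (1,5). |black|=7 — new cell
Step 6: on WHITE (1,5): turn R to E, flip to black, move to (1,6). |black|=8 — new cell
Step 7: on WHITE (1,6): turn R to S, flip to black, move to (2,6). |black|=9 — REVISIT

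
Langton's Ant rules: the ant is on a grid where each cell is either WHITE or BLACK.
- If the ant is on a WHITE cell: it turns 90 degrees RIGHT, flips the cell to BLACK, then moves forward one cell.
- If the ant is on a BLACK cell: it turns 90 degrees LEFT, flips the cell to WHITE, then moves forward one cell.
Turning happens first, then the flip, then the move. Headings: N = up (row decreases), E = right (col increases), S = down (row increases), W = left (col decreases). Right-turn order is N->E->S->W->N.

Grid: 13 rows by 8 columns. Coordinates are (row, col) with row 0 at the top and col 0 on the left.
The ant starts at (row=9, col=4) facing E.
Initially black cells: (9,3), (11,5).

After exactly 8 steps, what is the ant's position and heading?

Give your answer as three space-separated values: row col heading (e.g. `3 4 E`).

Answer: 9 2 W

Derivation:
Step 1: on WHITE (9,4): turn R to S, flip to black, move to (10,4). |black|=3
Step 2: on WHITE (10,4): turn R to W, flip to black, move to (10,3). |black|=4
Step 3: on WHITE (10,3): turn R to N, flip to black, move to (9,3). |black|=5
Step 4: on BLACK (9,3): turn L to W, flip to white, move to (9,2). |black|=4
Step 5: on WHITE (9,2): turn R to N, flip to black, move to (8,2). |black|=5
Step 6: on WHITE (8,2): turn R to E, flip to black, move to (8,3). |black|=6
Step 7: on WHITE (8,3): turn R to S, flip to black, move to (9,3). |black|=7
Step 8: on WHITE (9,3): turn R to W, flip to black, move to (9,2). |black|=8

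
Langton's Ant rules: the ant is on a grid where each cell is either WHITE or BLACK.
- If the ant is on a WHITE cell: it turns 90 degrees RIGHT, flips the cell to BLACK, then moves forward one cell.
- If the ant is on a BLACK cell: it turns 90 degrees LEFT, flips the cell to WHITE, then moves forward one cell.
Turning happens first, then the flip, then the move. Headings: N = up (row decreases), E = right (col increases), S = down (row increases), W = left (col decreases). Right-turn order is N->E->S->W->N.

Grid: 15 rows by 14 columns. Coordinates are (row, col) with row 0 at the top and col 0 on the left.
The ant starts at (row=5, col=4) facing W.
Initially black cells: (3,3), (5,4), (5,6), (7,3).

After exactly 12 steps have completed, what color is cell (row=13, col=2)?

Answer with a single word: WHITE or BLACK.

Answer: WHITE

Derivation:
Step 1: on BLACK (5,4): turn L to S, flip to white, move to (6,4). |black|=3
Step 2: on WHITE (6,4): turn R to W, flip to black, move to (6,3). |black|=4
Step 3: on WHITE (6,3): turn R to N, flip to black, move to (5,3). |black|=5
Step 4: on WHITE (5,3): turn R to E, flip to black, move to (5,4). |black|=6
Step 5: on WHITE (5,4): turn R to S, flip to black, move to (6,4). |black|=7
Step 6: on BLACK (6,4): turn L to E, flip to white, move to (6,5). |black|=6
Step 7: on WHITE (6,5): turn R to S, flip to black, move to (7,5). |black|=7
Step 8: on WHITE (7,5): turn R to W, flip to black, move to (7,4). |black|=8
Step 9: on WHITE (7,4): turn R to N, flip to black, move to (6,4). |black|=9
Step 10: on WHITE (6,4): turn R to E, flip to black, move to (6,5). |black|=10
Step 11: on BLACK (6,5): turn L to N, flip to white, move to (5,5). |black|=9
Step 12: on WHITE (5,5): turn R to E, flip to black, move to (5,6). |black|=10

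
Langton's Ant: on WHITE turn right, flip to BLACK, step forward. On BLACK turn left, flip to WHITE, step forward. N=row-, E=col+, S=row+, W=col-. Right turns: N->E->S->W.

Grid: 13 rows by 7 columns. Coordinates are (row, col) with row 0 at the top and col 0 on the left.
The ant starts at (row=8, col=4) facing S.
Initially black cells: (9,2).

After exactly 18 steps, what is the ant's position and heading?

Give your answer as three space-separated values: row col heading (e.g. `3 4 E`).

Answer: 7 5 N

Derivation:
Step 1: on WHITE (8,4): turn R to W, flip to black, move to (8,3). |black|=2
Step 2: on WHITE (8,3): turn R to N, flip to black, move to (7,3). |black|=3
Step 3: on WHITE (7,3): turn R to E, flip to black, move to (7,4). |black|=4
Step 4: on WHITE (7,4): turn R to S, flip to black, move to (8,4). |black|=5
Step 5: on BLACK (8,4): turn L to E, flip to white, move to (8,5). |black|=4
Step 6: on WHITE (8,5): turn R to S, flip to black, move to (9,5). |black|=5
Step 7: on WHITE (9,5): turn R to W, flip to black, move to (9,4). |black|=6
Step 8: on WHITE (9,4): turn R to N, flip to black, move to (8,4). |black|=7
Step 9: on WHITE (8,4): turn R to E, flip to black, move to (8,5). |black|=8
Step 10: on BLACK (8,5): turn L to N, flip to white, move to (7,5). |black|=7
Step 11: on WHITE (7,5): turn R to E, flip to black, move to (7,6). |black|=8
Step 12: on WHITE (7,6): turn R to S, flip to black, move to (8,6). |black|=9
Step 13: on WHITE (8,6): turn R to W, flip to black, move to (8,5). |black|=10
Step 14: on WHITE (8,5): turn R to N, flip to black, move to (7,5). |black|=11
Step 15: on BLACK (7,5): turn L to W, flip to white, move to (7,4). |black|=10
Step 16: on BLACK (7,4): turn L to S, flip to white, move to (8,4). |black|=9
Step 17: on BLACK (8,4): turn L to E, flip to white, move to (8,5). |black|=8
Step 18: on BLACK (8,5): turn L to N, flip to white, move to (7,5). |black|=7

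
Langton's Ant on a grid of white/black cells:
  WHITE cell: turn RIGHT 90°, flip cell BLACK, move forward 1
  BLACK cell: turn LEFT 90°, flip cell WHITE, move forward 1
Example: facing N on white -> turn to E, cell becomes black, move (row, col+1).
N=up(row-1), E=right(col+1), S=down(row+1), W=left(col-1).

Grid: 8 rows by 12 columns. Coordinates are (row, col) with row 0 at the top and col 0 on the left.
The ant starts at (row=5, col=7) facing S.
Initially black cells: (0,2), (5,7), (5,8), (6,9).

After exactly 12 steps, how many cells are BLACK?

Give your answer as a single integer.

Step 1: on BLACK (5,7): turn L to E, flip to white, move to (5,8). |black|=3
Step 2: on BLACK (5,8): turn L to N, flip to white, move to (4,8). |black|=2
Step 3: on WHITE (4,8): turn R to E, flip to black, move to (4,9). |black|=3
Step 4: on WHITE (4,9): turn R to S, flip to black, move to (5,9). |black|=4
Step 5: on WHITE (5,9): turn R to W, flip to black, move to (5,8). |black|=5
Step 6: on WHITE (5,8): turn R to N, flip to black, move to (4,8). |black|=6
Step 7: on BLACK (4,8): turn L to W, flip to white, move to (4,7). |black|=5
Step 8: on WHITE (4,7): turn R to N, flip to black, move to (3,7). |black|=6
Step 9: on WHITE (3,7): turn R to E, flip to black, move to (3,8). |black|=7
Step 10: on WHITE (3,8): turn R to S, flip to black, move to (4,8). |black|=8
Step 11: on WHITE (4,8): turn R to W, flip to black, move to (4,7). |black|=9
Step 12: on BLACK (4,7): turn L to S, flip to white, move to (5,7). |black|=8

Answer: 8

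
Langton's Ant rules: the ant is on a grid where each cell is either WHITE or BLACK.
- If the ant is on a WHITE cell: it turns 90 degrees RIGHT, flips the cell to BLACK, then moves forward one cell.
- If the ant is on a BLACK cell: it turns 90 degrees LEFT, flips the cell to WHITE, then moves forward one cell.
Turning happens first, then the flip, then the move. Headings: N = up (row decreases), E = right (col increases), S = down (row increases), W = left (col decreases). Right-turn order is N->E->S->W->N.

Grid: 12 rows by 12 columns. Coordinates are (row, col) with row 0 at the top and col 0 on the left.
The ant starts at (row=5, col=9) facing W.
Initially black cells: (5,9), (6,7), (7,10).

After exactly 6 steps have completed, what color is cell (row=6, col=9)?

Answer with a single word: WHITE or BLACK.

Answer: WHITE

Derivation:
Step 1: on BLACK (5,9): turn L to S, flip to white, move to (6,9). |black|=2
Step 2: on WHITE (6,9): turn R to W, flip to black, move to (6,8). |black|=3
Step 3: on WHITE (6,8): turn R to N, flip to black, move to (5,8). |black|=4
Step 4: on WHITE (5,8): turn R to E, flip to black, move to (5,9). |black|=5
Step 5: on WHITE (5,9): turn R to S, flip to black, move to (6,9). |black|=6
Step 6: on BLACK (6,9): turn L to E, flip to white, move to (6,10). |black|=5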